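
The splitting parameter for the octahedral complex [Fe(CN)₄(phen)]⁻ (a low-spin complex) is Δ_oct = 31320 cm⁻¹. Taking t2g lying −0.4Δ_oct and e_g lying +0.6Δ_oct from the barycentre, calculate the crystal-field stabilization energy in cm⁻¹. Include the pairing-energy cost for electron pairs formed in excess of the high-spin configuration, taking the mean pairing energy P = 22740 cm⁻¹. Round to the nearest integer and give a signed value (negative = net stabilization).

Ligand charges: 4×(-1) from CN⁻ and 1×(+0) from phen sum to -4; with overall charge -1, Fe is +3.
Group 8 minus oxidation state +3 gives a d⁵ configuration for Fe³⁺.
Configuration: t2g^5 e_g^0.
CFSE(orbital) = 5×(-0.4Δ_oct) + 0×(0.6Δ_oct) = -2.0Δ_oct; with Δ_oct = 31320 cm⁻¹ that is -62640 cm⁻¹.
High-spin d⁵ would be t2g^3 e_g^2 with 0 pairs; low-spin has 2, so 2 excess pairs cost +2P = +45480 cm⁻¹.
Net CFSE = -62640 + 45480 = -17160 cm⁻¹.

-17160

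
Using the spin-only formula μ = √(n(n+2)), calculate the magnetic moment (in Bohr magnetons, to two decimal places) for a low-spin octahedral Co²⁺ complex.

Co²⁺: group 9, so d-count = 9 − 2 = 7.
Configuration: t2g^6 e_g^1 → 1 unpaired electron.
μ(spin-only) = √[1(1+2)] = √3 ≈ 1.73 Bohr magnetons.

1.73 Bohr magnetons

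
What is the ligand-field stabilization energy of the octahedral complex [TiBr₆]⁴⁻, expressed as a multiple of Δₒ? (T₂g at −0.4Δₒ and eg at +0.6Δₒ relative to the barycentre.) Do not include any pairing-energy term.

Each Br⁻ contributes -1; 6 × (-1) = -6. With overall charge -4, Ti is in the +2 oxidation state.
Ti²⁺: group 4, so d-count = 4 − 2 = 2.
Configuration: t₂g² eg⁰.
CFSE = 2(-0.4Δₒ) + 0(0.6Δₒ) = -0.8Δₒ + 0.0Δₒ = -0.8Δₒ.

-0.8 Δₒ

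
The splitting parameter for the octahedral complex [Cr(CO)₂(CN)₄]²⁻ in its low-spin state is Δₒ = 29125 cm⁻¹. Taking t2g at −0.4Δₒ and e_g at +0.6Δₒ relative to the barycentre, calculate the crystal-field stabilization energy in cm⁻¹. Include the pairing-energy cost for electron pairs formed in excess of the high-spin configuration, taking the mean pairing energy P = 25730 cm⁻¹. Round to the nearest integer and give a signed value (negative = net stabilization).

-20870

Ligand charges: 2×(+0) from CO and 4×(-1) from CN⁻ sum to -4; with overall charge -2, Cr is +2.
Cr sits in group 6; removing 2 electrons leaves Cr²⁺ with 6 − 2 = 4 d electrons.
The d⁴ electrons fill as t2g^4 e_g^0.
The orbital stabilization is -1.6Δₒ = -1.6 × 29125 = -46600 cm⁻¹.
Pairing penalty: 1 pair vs 0 in the high-spin reference → 1 extra × P = 25730 cm⁻¹.
Net CFSE = -46600 + 25730 = -20870 cm⁻¹.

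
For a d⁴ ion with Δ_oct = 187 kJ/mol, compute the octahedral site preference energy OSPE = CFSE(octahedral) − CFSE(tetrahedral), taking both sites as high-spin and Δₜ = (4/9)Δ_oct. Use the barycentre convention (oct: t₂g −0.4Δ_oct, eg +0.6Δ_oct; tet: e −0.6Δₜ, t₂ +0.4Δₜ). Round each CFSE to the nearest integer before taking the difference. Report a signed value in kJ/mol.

In an octahedral site d⁴ (HS) is t2g^3 e_g^1, giving CFSE(oct) = -0.6Δ_oct = -112 kJ/mol.
In a tetrahedral site the filling is e^2 t2^2: CFSE(tet) = -0.4Δₜ = -0.4 × (4/9)(187) = -33 kJ/mol.
OSPE = -112 − (-33) = -79 kJ/mol.

-79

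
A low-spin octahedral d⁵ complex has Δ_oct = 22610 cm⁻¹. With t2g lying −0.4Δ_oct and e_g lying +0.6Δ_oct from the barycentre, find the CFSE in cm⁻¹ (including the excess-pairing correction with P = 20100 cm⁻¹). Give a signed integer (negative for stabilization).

-5020

Configuration: t2g^5 e_g^0.
CFSE(orbital) = 5×(-0.4Δ_oct) + 0×(0.6Δ_oct) = -2.0Δ_oct; with Δ_oct = 22610 cm⁻¹ that is -45220 cm⁻¹.
Pairing penalty: 2 pairs vs 0 in the high-spin reference → 2 extra × P = 40200 cm⁻¹.
Net CFSE = -45220 + 40200 = -5020 cm⁻¹.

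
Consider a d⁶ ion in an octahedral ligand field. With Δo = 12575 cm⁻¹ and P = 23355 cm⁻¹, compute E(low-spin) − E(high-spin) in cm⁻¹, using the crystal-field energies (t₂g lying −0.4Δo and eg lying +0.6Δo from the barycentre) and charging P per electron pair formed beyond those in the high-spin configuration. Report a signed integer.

In the high-spin limit (t₂g⁴ eg²) the orbital term is -0.4Δo = -5030 cm⁻¹, with no excess pairing.
Low-spin: t₂g⁶ eg⁰, orbital CFSE = -2.4Δo = -30180 cm⁻¹; plus 2 excess pairs × P = +46710 cm⁻¹; total 16530 cm⁻¹.
The difference is 16530 − (-5030) = 21560 cm⁻¹, so high-spin lies lower.

21560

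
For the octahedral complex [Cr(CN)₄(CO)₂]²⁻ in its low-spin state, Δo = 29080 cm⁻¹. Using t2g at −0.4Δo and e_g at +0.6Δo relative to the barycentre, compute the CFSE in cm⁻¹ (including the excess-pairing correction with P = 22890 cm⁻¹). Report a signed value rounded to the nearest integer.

-23638

Ligand charges: 4×(-1) from CN⁻ and 2×(+0) from CO sum to -4; with overall charge -2, Cr is +2.
Cr²⁺: group 6, so d-count = 6 − 2 = 4.
Electron filling gives t2g^4 e_g^0.
CFSE(orbital) = 4×(-0.4Δo) + 0×(0.6Δo) = -1.6Δo; with Δo = 29080 cm⁻¹ that is -46528 cm⁻¹.
Pairing penalty: 1 pair vs 0 in the high-spin reference → 1 extra × P = 22890 cm⁻¹.
Net CFSE = -46528 + 22890 = -23638 cm⁻¹.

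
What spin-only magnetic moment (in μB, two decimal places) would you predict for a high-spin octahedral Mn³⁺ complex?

Mn sits in group 7; removing 3 electrons leaves Mn³⁺ with 7 − 3 = 4 d electrons.
Configuration: t₂g³ eg¹ → 4 unpaired electrons.
μ(spin-only) = √[4(4+2)] = √24 ≈ 4.90 μB.

4.90 μB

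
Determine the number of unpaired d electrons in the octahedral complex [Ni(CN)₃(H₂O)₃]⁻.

Ligand charges: 3×(-1) from CN⁻ and 3×(+0) from H₂O sum to -3; with overall charge -1, Ni is +2.
Ni²⁺: group 10, so d-count = 10 − 2 = 8.
Configuration: t2g^6 e_g^2, giving 2 unpaired electrons.

2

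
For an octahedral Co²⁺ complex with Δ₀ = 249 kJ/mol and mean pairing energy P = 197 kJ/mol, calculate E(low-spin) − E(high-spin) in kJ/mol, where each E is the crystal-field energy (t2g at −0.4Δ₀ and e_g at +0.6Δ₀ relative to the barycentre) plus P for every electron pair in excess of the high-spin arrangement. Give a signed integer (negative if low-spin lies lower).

Co²⁺: group 9, so d-count = 9 − 2 = 7.
High-spin: t2g^5 e_g^2, CFSE = -0.8Δ₀ = -199 kJ/mol.
For low-spin the configuration is t2g^6 e_g^1: orbital energy -1.8 × 249 = -448 kJ/mol, and 1 additional pair relative to high-spin adds 197 kJ/mol, giving -251 kJ/mol.
E(LS) − E(HS) = -251 − (-199) = -52 kJ/mol.

-52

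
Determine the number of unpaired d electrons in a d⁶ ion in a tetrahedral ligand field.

4

Tetrahedral fields are weak (Δₜ ≈ 4/9 Δₒ), so electrons fill high-spin.
Configuration: e^3 t2^3, giving 4 unpaired electrons.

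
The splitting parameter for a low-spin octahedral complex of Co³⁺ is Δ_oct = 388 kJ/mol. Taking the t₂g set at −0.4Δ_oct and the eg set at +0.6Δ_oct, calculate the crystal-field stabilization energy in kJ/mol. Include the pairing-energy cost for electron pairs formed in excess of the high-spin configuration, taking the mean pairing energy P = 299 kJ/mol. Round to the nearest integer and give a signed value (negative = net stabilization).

-333

Co sits in group 9; removing 3 electrons leaves Co³⁺ with 9 − 3 = 6 d electrons.
Configuration: t₂g⁶ eg⁰.
Orbital CFSE = 6(-0.4) + 0(0.6) = -2.4Δ_oct = -2.4 × 388 = -931 kJ/mol.
Relative to high-spin t₂g⁴ eg² (1 paired), the low-spin configuration has 2 additional pairs, contributing +2 × 299 = +598 kJ/mol.
Combining: -931 + 598 = -333 kJ/mol.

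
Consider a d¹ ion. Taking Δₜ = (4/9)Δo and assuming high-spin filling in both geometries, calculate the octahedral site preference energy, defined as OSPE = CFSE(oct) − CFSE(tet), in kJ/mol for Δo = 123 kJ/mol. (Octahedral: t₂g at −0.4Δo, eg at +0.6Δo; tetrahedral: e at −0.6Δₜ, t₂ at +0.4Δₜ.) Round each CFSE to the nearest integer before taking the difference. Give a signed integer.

In an octahedral site d¹ (HS) is t2g^1 e_g^0, giving CFSE(oct) = -0.4Δo = -49 kJ/mol.
Tetrahedral: e^1 t2^0, CFSE = 1(−0.6) + 0(+0.4) = -0.6Δₜ = -0.6 × (4/9) × 123 = -33 kJ/mol.
OSPE = CFSE(oct) − CFSE(tet) = -49 − (-33) = -16 kJ/mol.

-16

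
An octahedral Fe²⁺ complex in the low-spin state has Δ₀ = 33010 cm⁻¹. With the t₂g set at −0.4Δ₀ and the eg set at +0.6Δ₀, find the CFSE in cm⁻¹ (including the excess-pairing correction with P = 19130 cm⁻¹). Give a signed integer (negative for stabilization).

Fe²⁺: group 8, so d-count = 8 − 2 = 6.
Electron filling gives t₂g⁶ eg⁰.
The orbital stabilization is -2.4Δ₀ = -2.4 × 33010 = -79224 cm⁻¹.
High-spin d⁶ would be t₂g⁴ eg² with 1 pair; low-spin has 3, so 2 excess pairs cost +2P = +38260 cm⁻¹.
Combining: -79224 + 38260 = -40964 cm⁻¹.

-40964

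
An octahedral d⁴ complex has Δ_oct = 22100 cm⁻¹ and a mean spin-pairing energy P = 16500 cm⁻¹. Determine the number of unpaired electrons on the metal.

2

With Δ_oct > P the complex is low-spin.
Configuration: t2g^4 e_g^0.
Unpaired electrons: 2.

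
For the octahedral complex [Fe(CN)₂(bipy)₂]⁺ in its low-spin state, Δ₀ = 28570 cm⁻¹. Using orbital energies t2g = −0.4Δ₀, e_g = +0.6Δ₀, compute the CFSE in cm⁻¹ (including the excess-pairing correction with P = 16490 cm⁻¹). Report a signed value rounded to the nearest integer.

-24160

Ligand charges: 2×(-1) from CN⁻ and 2×(+0) from bipy sum to -2; with overall charge +1, Fe is +3.
Group 8 minus oxidation state +3 gives a d⁵ configuration for Fe³⁺.
Configuration: t2g^5 e_g^0.
CFSE(orbital) = 5×(-0.4Δ₀) + 0×(0.6Δ₀) = -2.0Δ₀; with Δ₀ = 28570 cm⁻¹ that is -57140 cm⁻¹.
Pairing penalty: 2 pairs vs 0 in the high-spin reference → 2 extra × P = 32980 cm⁻¹.
Net CFSE = -57140 + 32980 = -24160 cm⁻¹.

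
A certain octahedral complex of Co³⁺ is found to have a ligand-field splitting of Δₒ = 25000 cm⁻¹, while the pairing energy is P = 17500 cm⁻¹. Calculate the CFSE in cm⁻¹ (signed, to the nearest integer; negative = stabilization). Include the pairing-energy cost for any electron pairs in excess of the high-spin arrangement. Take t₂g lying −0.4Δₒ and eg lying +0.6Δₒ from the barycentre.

-25000

Co is in group 9, so Co³⁺ is d⁶ (9 − 3 = 6).
Δₒ > P, so pairing is preferred: the ground state is low-spin.
That gives t₂g⁶ eg⁰.
Orbital CFSE = -2.4Δₒ = -2.4 × 25000 = -60000 cm⁻¹.
Excess pairs vs high-spin: 3 − 1 = 2; pairing cost = +35000 cm⁻¹.
Net CFSE = -60000 + 35000 = -25000 cm⁻¹.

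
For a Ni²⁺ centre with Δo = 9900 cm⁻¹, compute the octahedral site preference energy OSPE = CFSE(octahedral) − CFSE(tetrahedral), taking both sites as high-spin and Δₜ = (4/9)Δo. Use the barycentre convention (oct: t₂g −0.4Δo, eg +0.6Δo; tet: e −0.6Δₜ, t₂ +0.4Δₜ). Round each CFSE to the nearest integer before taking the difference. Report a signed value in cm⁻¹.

Ni sits in group 10; removing 2 electrons leaves Ni²⁺ with 10 − 2 = 8 d electrons.
In an octahedral site d⁸ (HS) is t2g^6 e_g^2, giving CFSE(oct) = -1.2Δo = -11880 cm⁻¹.
In a tetrahedral site the filling is e^4 t2^4: CFSE(tet) = -0.8Δₜ = -0.8 × (4/9)(9900) = -3520 cm⁻¹.
Subtracting, OSPE = -11880 − (-3520) = -8360 cm⁻¹.

-8360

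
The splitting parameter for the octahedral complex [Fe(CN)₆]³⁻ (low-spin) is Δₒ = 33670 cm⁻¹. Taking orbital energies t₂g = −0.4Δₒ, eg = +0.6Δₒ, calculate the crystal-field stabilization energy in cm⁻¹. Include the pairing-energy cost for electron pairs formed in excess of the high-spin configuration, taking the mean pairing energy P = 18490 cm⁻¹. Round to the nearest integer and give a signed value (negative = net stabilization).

Each CN⁻ contributes -1; 6 × (-1) = -6. With overall charge -3, Fe is in the +3 oxidation state.
Fe³⁺: group 8, so d-count = 8 − 3 = 5.
The d⁵ electrons fill as t₂g⁵ eg⁰.
Orbital CFSE = 5(-0.4) + 0(0.6) = -2.0Δₒ = -2.0 × 33670 = -67340 cm⁻¹.
High-spin d⁵ would be t₂g³ eg² with 0 pairs; low-spin has 2, so 2 excess pairs cost +2P = +36980 cm⁻¹.
Net CFSE = -67340 + 36980 = -30360 cm⁻¹.

-30360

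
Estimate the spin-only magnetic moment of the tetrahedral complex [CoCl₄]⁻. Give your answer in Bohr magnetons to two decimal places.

4.90 Bohr magnetons

Each Cl⁻ contributes -1; 4 × (-1) = -4. With overall charge -1, Co is in the +3 oxidation state.
Group 9 minus oxidation state +3 gives a d⁶ configuration for Co³⁺.
Tetrahedral splitting is small, so the complex is high-spin.
Configuration: e³ t₂³ → 4 unpaired electrons.
μ(spin-only) = √[4(4+2)] = √24 ≈ 4.90 Bohr magnetons.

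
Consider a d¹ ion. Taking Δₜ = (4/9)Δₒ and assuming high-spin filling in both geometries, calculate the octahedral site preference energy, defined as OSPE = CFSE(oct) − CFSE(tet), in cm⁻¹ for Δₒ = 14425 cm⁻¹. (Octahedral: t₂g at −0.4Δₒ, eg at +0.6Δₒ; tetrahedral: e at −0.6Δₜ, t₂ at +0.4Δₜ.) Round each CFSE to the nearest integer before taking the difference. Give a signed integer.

In an octahedral site d¹ (HS) is t₂g¹ eg⁰, giving CFSE(oct) = -0.4Δₒ = -5770 cm⁻¹.
Tetrahedral e¹ t₂⁰ gives -0.6Δₜ = -0.6 × (4/9) × 14425 = -3847 cm⁻¹.
Subtracting, OSPE = -5770 − (-3847) = -1923 cm⁻¹.

-1923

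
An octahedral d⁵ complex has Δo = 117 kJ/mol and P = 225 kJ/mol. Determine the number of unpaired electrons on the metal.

With Δo < P the complex is high-spin.
Filling d⁵ accordingly: t₂g³ eg².
Unpaired electrons: 5.

5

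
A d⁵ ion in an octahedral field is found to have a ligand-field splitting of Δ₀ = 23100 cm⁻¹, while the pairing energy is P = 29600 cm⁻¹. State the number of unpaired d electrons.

With Δ₀ < P the complex is high-spin.
Configuration: t2g^3 e_g^2.
Unpaired electrons: 5.

5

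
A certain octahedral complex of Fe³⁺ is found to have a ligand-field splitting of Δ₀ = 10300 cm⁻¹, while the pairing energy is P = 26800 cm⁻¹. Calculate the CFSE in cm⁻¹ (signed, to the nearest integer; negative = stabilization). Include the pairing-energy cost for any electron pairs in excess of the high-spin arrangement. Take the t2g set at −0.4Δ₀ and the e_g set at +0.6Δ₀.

0

Fe is in group 8, so Fe³⁺ is d⁵ (8 − 3 = 5).
With Δ₀ < P the complex is high-spin.
Filling d⁵ accordingly: t2g^3 e_g^2.
Orbital CFSE = 0.0Δ₀ = 0.0 × 10300 = 0 cm⁻¹.
High-spin has no excess pairs, so no pairing correction applies.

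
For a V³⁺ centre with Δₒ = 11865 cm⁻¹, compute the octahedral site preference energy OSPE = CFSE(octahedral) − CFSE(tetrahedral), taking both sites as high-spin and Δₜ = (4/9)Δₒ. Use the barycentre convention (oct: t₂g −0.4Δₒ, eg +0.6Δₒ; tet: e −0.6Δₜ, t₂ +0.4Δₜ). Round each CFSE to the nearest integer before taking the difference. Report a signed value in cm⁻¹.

V is in group 5, so V³⁺ is d² (5 − 3 = 2).
Octahedral (high-spin): t₂g² eg⁰, CFSE = 2(−0.4) + 0(+0.6) = -0.8Δₒ = -0.8 × 11865 = -9492 cm⁻¹.
In a tetrahedral site the filling is e² t₂⁰: CFSE(tet) = -1.2Δₜ = -1.2 × (4/9)(11865) = -6328 cm⁻¹.
OSPE = CFSE(oct) − CFSE(tet) = -9492 − (-6328) = -3164 cm⁻¹.

-3164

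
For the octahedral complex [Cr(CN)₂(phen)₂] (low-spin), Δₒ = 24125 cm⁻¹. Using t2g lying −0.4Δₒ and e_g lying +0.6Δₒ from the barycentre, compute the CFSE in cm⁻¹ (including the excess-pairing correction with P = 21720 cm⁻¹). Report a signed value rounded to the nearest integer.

-16880

Ligand charges: 2×(-1) from CN⁻ and 2×(+0) from phen sum to -2; with overall charge +0, Cr is +2.
Group 6 minus oxidation state +2 gives a d⁴ configuration for Cr²⁺.
Configuration: t2g^4 e_g^0.
The orbital stabilization is -1.6Δₒ = -1.6 × 24125 = -38600 cm⁻¹.
High-spin d⁴ would be t2g^3 e_g^1 with 0 pairs; low-spin has 1, so 1 excess pair costs +1P = +21720 cm⁻¹.
Net CFSE = -38600 + 21720 = -16880 cm⁻¹.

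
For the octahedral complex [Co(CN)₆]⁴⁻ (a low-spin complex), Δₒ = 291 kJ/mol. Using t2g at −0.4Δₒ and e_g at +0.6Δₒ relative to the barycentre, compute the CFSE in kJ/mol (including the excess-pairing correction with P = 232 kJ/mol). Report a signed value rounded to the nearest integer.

Each CN⁻ contributes -1; 6 × (-1) = -6. With overall charge -4, Co is in the +2 oxidation state.
Co is in group 9, so Co²⁺ is d⁷ (9 − 2 = 7).
Electron filling gives t2g^6 e_g^1.
Orbital CFSE = 6(-0.4) + 1(0.6) = -1.8Δₒ = -1.8 × 291 = -524 kJ/mol.
High-spin d⁷ would be t2g^5 e_g^2 with 2 pairs; low-spin has 3, so 1 excess pair costs +1P = +232 kJ/mol.
Combining: -524 + 232 = -292 kJ/mol.

-292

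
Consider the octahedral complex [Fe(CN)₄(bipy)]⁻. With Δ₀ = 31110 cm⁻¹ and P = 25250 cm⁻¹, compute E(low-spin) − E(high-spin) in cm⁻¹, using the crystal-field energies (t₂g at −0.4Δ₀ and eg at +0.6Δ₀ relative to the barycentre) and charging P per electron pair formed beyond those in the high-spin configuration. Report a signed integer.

-11720

Ligand charges: 4×(-1) from CN⁻ and 1×(+0) from bipy sum to -4; with overall charge -1, Fe is +3.
Fe³⁺: group 8, so d-count = 8 − 3 = 5.
High-spin: t₂g³ eg², CFSE = 0.0Δ₀ = 0 cm⁻¹.
Low-spin: t₂g⁵ eg⁰, orbital CFSE = -2.0Δ₀ = -62220 cm⁻¹; plus 2 excess pairs × P = +50500 cm⁻¹; total -11720 cm⁻¹.
E(LS) − E(HS) = -11720 − (0) = -11720 cm⁻¹.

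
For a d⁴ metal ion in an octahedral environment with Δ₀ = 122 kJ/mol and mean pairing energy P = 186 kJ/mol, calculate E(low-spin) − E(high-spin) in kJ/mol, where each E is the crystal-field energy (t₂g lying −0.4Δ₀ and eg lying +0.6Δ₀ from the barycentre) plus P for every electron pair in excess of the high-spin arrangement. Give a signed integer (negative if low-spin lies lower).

64

High-spin d⁴ fills as t₂g³ eg¹ with CFSE 3(−0.4) + 1(+0.6) = -0.6Δ₀ = -73 kJ/mol.
Low-spin t₂g⁴ eg⁰ gives -1.6Δ₀ = -195 kJ/mol, but forming 1 extra pair costs 1P = 186 kJ/mol, so E(LS) = -195 + 186 = -9 kJ/mol.
The difference is -9 − (-73) = 64 kJ/mol, so high-spin lies lower.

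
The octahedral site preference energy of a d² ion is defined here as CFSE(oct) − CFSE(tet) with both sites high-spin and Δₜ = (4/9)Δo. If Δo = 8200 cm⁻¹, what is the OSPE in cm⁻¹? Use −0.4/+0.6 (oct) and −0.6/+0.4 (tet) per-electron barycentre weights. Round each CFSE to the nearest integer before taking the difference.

-2187

In an octahedral site d² (HS) is t₂g² eg⁰, giving CFSE(oct) = -0.8Δo = -6560 cm⁻¹.
Tetrahedral: e² t₂⁰, CFSE = 2(−0.6) + 0(+0.4) = -1.2Δₜ = -1.2 × (4/9) × 8200 = -4373 cm⁻¹.
OSPE = -6560 − (-4373) = -2187 cm⁻¹.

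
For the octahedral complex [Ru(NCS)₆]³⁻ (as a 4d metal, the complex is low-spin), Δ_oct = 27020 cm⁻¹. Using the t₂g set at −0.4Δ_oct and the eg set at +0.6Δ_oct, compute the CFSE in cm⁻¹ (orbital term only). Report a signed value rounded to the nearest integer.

Each NCS⁻ contributes -1; 6 × (-1) = -6. With overall charge -3, Ru is in the +3 oxidation state.
Group 8 minus oxidation state +3 gives a d⁵ configuration for Ru³⁺.
The d⁵ electrons fill as t₂g⁵ eg⁰.
The orbital stabilization is -2.0Δ_oct = -2.0 × 27020 = -54040 cm⁻¹.

-54040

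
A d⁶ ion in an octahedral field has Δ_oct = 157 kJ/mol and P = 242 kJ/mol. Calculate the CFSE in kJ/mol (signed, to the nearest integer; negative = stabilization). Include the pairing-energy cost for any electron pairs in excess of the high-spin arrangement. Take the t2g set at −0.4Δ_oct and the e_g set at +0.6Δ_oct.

Δ_oct < P, so pairing is avoided: the ground state is high-spin.
Configuration: t2g^4 e_g^2.
Orbital CFSE = -0.4Δ_oct = -0.4 × 157 = -63 kJ/mol.
High-spin has no excess pairs, so no pairing correction applies.

-63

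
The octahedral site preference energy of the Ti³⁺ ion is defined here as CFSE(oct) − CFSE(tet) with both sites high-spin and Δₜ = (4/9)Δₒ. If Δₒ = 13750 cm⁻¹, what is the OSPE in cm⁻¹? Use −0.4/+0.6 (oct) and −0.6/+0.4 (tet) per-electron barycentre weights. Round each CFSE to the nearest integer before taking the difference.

-1833

Ti³⁺: group 4, so d-count = 4 − 3 = 1.
Octahedral high-spin t₂g¹ eg⁰: CFSE = -0.4 × 13750 = -5500 cm⁻¹.
In a tetrahedral site the filling is e¹ t₂⁰: CFSE(tet) = -0.6Δₜ = -0.6 × (4/9)(13750) = -3667 cm⁻¹.
Subtracting, OSPE = -5500 − (-3667) = -1833 cm⁻¹.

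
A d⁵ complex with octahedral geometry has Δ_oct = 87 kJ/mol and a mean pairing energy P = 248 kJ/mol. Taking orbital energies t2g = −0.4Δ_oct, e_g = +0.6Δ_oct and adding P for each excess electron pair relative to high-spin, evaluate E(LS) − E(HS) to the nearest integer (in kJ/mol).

322

High-spin d⁵ fills as t2g^3 e_g^2 with CFSE 3(−0.4) + 2(+0.6) = 0.0Δ_oct = 0 kJ/mol.
For low-spin the configuration is t2g^5 e_g^0: orbital energy -2.0 × 87 = -174 kJ/mol, and 2 additional pairs relative to high-spin add 496 kJ/mol, giving 322 kJ/mol.
Thus E(LS) − E(HS) = 322 kJ/mol.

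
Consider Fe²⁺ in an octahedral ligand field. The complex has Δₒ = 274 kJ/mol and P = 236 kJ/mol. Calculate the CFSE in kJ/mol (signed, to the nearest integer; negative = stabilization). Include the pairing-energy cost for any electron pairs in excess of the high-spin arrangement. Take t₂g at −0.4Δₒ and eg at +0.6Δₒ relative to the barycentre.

-186

Group 8 minus oxidation state +2 gives a d⁶ configuration for Fe²⁺.
Since Δₒ = 274 kJ/mol > P = 236 kJ/mol, the complex adopts the low-spin configuration.
Filling d⁶ accordingly: t₂g⁶ eg⁰.
Orbital CFSE = -2.4Δₒ = -2.4 × 274 = -658 kJ/mol.
Excess pairs vs high-spin: 3 − 1 = 2; pairing cost = +472 kJ/mol.
Net CFSE = -658 + 472 = -186 kJ/mol.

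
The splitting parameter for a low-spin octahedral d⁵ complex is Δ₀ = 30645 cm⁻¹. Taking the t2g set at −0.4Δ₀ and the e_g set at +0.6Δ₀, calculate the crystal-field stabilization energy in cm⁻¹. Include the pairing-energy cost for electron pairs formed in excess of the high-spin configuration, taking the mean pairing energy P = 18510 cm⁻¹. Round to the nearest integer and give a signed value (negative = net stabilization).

-24270

The d⁵ electrons fill as t2g^5 e_g^0.
The orbital stabilization is -2.0Δ₀ = -2.0 × 30645 = -61290 cm⁻¹.
Pairing penalty: 2 pairs vs 0 in the high-spin reference → 2 extra × P = 37020 cm⁻¹.
Overall CFSE = -61290 + 37020 = -24270 cm⁻¹.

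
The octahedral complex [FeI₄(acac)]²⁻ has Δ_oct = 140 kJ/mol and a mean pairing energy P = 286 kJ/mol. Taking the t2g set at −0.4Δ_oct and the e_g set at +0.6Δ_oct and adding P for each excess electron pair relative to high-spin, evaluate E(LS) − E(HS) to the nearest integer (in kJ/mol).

Ligand charges: 4×(-1) from I⁻ and 1×(-1) from acac⁻ sum to -5; with overall charge -2, Fe is +3.
Fe is in group 8, so Fe³⁺ is d⁵ (8 − 3 = 5).
High-spin: t2g^3 e_g^2, CFSE = 0.0Δ_oct = 0 kJ/mol.
For low-spin the configuration is t2g^5 e_g^0: orbital energy -2.0 × 140 = -280 kJ/mol, and 2 additional pairs relative to high-spin add 572 kJ/mol, giving 292 kJ/mol.
Thus E(LS) − E(HS) = 292 kJ/mol.

292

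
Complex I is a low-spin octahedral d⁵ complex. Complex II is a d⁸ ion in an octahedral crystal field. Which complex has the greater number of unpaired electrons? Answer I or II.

I: t₂g⁵ eg⁰ → 1 unpaired.
II: t₂g⁶ eg² → 2 unpaired.
So II has more unpaired electrons.

II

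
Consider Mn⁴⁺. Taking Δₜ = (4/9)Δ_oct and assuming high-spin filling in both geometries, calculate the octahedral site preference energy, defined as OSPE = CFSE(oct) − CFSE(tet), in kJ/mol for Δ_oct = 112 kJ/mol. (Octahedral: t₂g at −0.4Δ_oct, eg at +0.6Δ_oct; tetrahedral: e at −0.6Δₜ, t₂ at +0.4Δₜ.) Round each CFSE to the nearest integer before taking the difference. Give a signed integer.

Group 7 minus oxidation state +4 gives a d³ configuration for Mn⁴⁺.
In an octahedral site d³ (HS) is t2g^3 e_g^0, giving CFSE(oct) = -1.2Δ_oct = -134 kJ/mol.
Tetrahedral e^2 t2^1 gives -0.8Δₜ = -0.8 × (4/9) × 112 = -40 kJ/mol.
OSPE = CFSE(oct) − CFSE(tet) = -134 − (-40) = -94 kJ/mol.

-94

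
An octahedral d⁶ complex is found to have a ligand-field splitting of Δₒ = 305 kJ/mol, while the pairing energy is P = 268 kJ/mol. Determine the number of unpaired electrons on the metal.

Here Δₒ > P (305 > 268), so the low-spin state is favoured.
Filling d⁶ accordingly: t₂g⁶ eg⁰.
Unpaired electrons: 0.

0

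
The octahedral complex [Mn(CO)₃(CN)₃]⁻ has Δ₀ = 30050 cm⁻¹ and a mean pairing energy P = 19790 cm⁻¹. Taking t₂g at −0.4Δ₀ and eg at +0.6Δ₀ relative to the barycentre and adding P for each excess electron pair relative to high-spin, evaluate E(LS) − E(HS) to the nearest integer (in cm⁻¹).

Ligand charges: 3×(+0) from CO and 3×(-1) from CN⁻ sum to -3; with overall charge -1, Mn is +2.
Group 7 minus oxidation state +2 gives a d⁵ configuration for Mn²⁺.
In the high-spin limit (t₂g³ eg²) the orbital term is 0.0Δ₀ = 0 cm⁻¹, with no excess pairing.
Low-spin t₂g⁵ eg⁰ gives -2.0Δ₀ = -60100 cm⁻¹, but forming 2 extra pairs costs 2P = 39580 cm⁻¹, so E(LS) = -60100 + 39580 = -20520 cm⁻¹.
Thus E(LS) − E(HS) = -20520 cm⁻¹.

-20520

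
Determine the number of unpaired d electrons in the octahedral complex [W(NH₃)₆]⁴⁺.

NH₃ is neutral, so the +4 overall charge sits on W: oxidation state +4.
W⁴⁺: group 6, so d-count = 6 − 4 = 2.
For octahedral d² the high- and low-spin configurations coincide.
Configuration: t₂g² eg⁰, giving 2 unpaired electrons.

2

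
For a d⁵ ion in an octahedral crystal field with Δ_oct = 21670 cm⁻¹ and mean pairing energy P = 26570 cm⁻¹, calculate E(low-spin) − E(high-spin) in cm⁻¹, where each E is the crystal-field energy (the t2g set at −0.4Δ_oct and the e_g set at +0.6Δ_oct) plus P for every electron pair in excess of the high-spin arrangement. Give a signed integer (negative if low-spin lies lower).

High-spin: t2g^3 e_g^2, CFSE = 0.0Δ_oct = 0 cm⁻¹.
Low-spin t2g^5 e_g^0 gives -2.0Δ_oct = -43340 cm⁻¹, but forming 2 extra pairs costs 2P = 53140 cm⁻¹, so E(LS) = -43340 + 53140 = 9800 cm⁻¹.
E(LS) − E(HS) = 9800 − (0) = 9800 cm⁻¹.

9800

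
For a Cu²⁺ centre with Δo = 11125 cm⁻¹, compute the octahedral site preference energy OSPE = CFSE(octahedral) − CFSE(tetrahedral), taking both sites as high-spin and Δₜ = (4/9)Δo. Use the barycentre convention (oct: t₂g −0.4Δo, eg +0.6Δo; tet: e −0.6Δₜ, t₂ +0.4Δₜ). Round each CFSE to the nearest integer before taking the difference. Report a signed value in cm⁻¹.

-4697

Cu is in group 11, so Cu²⁺ is d⁹ (11 − 2 = 9).
Octahedral (high-spin): t₂g⁶ eg³, CFSE = 6(−0.4) + 3(+0.6) = -0.6Δo = -0.6 × 11125 = -6675 cm⁻¹.
Tetrahedral: e⁴ t₂⁵, CFSE = 4(−0.6) + 5(+0.4) = -0.4Δₜ = -0.4 × (4/9) × 11125 = -1978 cm⁻¹.
Subtracting, OSPE = -6675 − (-1978) = -4697 cm⁻¹.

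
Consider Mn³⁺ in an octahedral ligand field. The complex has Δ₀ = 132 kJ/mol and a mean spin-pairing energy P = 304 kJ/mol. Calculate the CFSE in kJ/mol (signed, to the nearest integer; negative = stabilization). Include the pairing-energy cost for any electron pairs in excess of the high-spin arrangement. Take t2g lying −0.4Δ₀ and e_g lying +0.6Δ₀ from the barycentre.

Group 7 minus oxidation state +3 gives a d⁴ configuration for Mn³⁺.
Since Δ₀ = 132 kJ/mol < P = 304 kJ/mol, the complex adopts the high-spin configuration.
That gives t2g^3 e_g^1.
Orbital CFSE = -0.6Δ₀ = -0.6 × 132 = -79 kJ/mol.
High-spin has no excess pairs, so no pairing correction applies.

-79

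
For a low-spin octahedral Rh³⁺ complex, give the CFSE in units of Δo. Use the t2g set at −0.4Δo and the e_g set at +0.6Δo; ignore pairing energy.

Group 9 minus oxidation state +3 gives a d⁶ configuration for Rh³⁺.
Configuration: t2g^6 e_g^0.
CFSE = 6(-0.4Δo) + 0(0.6Δo) = -2.4Δo + 0.0Δo = -2.4Δo.

-2.4 Δo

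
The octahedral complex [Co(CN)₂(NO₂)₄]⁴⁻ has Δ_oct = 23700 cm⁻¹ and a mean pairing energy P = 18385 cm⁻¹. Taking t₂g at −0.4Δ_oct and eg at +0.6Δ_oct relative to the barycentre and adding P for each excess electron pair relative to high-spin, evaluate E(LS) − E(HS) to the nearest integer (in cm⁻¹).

Ligand charges: 2×(-1) from CN⁻ and 4×(-1) from NO₂⁻ sum to -6; with overall charge -4, Co is +2.
Co sits in group 9; removing 2 electrons leaves Co²⁺ with 9 − 2 = 7 d electrons.
In the high-spin limit (t₂g⁵ eg²) the orbital term is -0.8Δ_oct = -18960 cm⁻¹, with no excess pairing.
Low-spin: t₂g⁶ eg¹, orbital CFSE = -1.8Δ_oct = -42660 cm⁻¹; plus 1 excess pair × P = +18385 cm⁻¹; total -24275 cm⁻¹.
The difference is -24275 − (-18960) = -5315 cm⁻¹, so low-spin lies lower.

-5315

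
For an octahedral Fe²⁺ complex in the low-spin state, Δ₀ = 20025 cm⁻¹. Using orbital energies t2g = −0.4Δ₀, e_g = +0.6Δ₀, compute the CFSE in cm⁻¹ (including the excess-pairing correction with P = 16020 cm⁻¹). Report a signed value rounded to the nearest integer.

Fe sits in group 8; removing 2 electrons leaves Fe²⁺ with 8 − 2 = 6 d electrons.
Electron filling gives t2g^6 e_g^0.
Orbital CFSE = 6(-0.4) + 0(0.6) = -2.4Δ₀ = -2.4 × 20025 = -48060 cm⁻¹.
Relative to high-spin t2g^4 e_g^2 (1 paired), the low-spin configuration has 2 additional pairs, contributing +2 × 16020 = +32040 cm⁻¹.
Combining: -48060 + 32040 = -16020 cm⁻¹.

-16020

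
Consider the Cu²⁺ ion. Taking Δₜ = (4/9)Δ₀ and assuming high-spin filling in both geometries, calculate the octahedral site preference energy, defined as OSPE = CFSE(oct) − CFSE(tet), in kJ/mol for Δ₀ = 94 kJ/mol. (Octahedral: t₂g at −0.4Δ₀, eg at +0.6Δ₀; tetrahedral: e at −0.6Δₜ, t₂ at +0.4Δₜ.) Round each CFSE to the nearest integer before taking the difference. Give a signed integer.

Cu²⁺: group 11, so d-count = 11 − 2 = 9.
Octahedral high-spin t2g^6 e_g^3: CFSE = -0.6 × 94 = -56 kJ/mol.
In a tetrahedral site the filling is e^4 t2^5: CFSE(tet) = -0.4Δₜ = -0.4 × (4/9)(94) = -17 kJ/mol.
OSPE = -56 − (-17) = -39 kJ/mol.

-39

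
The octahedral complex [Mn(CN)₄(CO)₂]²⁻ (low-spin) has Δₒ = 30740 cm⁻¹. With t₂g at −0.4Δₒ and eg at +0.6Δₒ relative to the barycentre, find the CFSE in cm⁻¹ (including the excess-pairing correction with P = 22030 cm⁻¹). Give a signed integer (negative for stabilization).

Ligand charges: 4×(-1) from CN⁻ and 2×(+0) from CO sum to -4; with overall charge -2, Mn is +2.
Group 7 minus oxidation state +2 gives a d⁵ configuration for Mn²⁺.
The d⁵ electrons fill as t₂g⁵ eg⁰.
Orbital CFSE = 5(-0.4) + 0(0.6) = -2.0Δₒ = -2.0 × 30740 = -61480 cm⁻¹.
Pairing penalty: 2 pairs vs 0 in the high-spin reference → 2 extra × P = 44060 cm⁻¹.
Combining: -61480 + 44060 = -17420 cm⁻¹.

-17420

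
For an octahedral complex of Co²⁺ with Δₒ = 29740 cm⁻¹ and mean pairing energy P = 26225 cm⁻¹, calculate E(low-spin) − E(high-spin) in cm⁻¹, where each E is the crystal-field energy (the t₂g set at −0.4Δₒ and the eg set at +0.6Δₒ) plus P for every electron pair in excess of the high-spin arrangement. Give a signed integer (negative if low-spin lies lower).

-3515

Co²⁺: group 9, so d-count = 9 − 2 = 7.
In the high-spin limit (t₂g⁵ eg²) the orbital term is -0.8Δₒ = -23792 cm⁻¹, with no excess pairing.
Low-spin: t₂g⁶ eg¹, orbital CFSE = -1.8Δₒ = -53532 cm⁻¹; plus 1 excess pair × P = +26225 cm⁻¹; total -27307 cm⁻¹.
E(LS) − E(HS) = -27307 − (-23792) = -3515 cm⁻¹.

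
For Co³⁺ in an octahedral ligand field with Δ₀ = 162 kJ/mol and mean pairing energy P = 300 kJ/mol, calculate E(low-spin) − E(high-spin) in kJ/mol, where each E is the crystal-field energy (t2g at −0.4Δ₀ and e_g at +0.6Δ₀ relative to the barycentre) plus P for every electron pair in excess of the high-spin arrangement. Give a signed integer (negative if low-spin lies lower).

Co is in group 9, so Co³⁺ is d⁶ (9 − 3 = 6).
High-spin: t2g^4 e_g^2, CFSE = -0.4Δ₀ = -65 kJ/mol.
Low-spin t2g^6 e_g^0 gives -2.4Δ₀ = -389 kJ/mol, but forming 2 extra pairs costs 2P = 600 kJ/mol, so E(LS) = -389 + 600 = 211 kJ/mol.
E(LS) − E(HS) = 211 − (-65) = 276 kJ/mol.

276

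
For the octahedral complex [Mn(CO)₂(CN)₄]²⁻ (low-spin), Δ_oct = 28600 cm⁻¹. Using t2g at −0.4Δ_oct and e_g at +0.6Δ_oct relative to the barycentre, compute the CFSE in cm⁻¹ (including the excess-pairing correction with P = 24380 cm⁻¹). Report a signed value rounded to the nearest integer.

Ligand charges: 2×(+0) from CO and 4×(-1) from CN⁻ sum to -4; with overall charge -2, Mn is +2.
Group 7 minus oxidation state +2 gives a d⁵ configuration for Mn²⁺.
Configuration: t2g^5 e_g^0.
Orbital CFSE = 5(-0.4) + 0(0.6) = -2.0Δ_oct = -2.0 × 28600 = -57200 cm⁻¹.
Pairing penalty: 2 pairs vs 0 in the high-spin reference → 2 extra × P = 48760 cm⁻¹.
Combining: -57200 + 48760 = -8440 cm⁻¹.

-8440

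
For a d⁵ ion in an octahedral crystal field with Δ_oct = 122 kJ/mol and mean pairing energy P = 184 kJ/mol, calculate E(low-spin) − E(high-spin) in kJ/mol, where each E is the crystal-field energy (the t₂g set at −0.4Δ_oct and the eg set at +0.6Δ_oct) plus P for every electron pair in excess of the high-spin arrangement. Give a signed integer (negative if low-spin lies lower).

124

High-spin d⁵ fills as t₂g³ eg² with CFSE 3(−0.4) + 2(+0.6) = 0.0Δ_oct = 0 kJ/mol.
Low-spin: t₂g⁵ eg⁰, orbital CFSE = -2.0Δ_oct = -244 kJ/mol; plus 2 excess pairs × P = +368 kJ/mol; total 124 kJ/mol.
The difference is 124 − (0) = 124 kJ/mol, so high-spin lies lower.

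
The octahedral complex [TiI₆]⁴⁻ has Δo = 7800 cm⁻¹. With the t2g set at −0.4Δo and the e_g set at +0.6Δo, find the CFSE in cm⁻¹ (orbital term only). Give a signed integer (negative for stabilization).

-6240

Each I⁻ contributes -1; 6 × (-1) = -6. With overall charge -4, Ti is in the +2 oxidation state.
Ti²⁺: group 4, so d-count = 4 − 2 = 2.
The d² electrons fill as t2g^2 e_g^0.
CFSE(orbital) = 2×(-0.4Δo) + 0×(0.6Δo) = -0.8Δo; with Δo = 7800 cm⁻¹ that is -6240 cm⁻¹.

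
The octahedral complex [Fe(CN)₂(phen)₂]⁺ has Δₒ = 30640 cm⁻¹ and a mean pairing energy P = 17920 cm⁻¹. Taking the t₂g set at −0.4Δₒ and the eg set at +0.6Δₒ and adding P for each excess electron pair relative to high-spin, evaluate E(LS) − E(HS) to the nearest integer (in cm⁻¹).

-25440

Ligand charges: 2×(-1) from CN⁻ and 2×(+0) from phen sum to -2; with overall charge +1, Fe is +3.
Fe³⁺: group 8, so d-count = 8 − 3 = 5.
High-spin d⁵ fills as t₂g³ eg² with CFSE 3(−0.4) + 2(+0.6) = 0.0Δₒ = 0 cm⁻¹.
For low-spin the configuration is t₂g⁵ eg⁰: orbital energy -2.0 × 30640 = -61280 cm⁻¹, and 2 additional pairs relative to high-spin add 35840 cm⁻¹, giving -25440 cm⁻¹.
E(LS) − E(HS) = -25440 − (0) = -25440 cm⁻¹.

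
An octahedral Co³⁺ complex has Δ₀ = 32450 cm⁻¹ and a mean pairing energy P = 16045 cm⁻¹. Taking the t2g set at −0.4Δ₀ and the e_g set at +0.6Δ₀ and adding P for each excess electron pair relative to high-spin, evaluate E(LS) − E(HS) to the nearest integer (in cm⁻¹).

-32810

Co sits in group 9; removing 3 electrons leaves Co³⁺ with 9 − 3 = 6 d electrons.
In the high-spin limit (t2g^4 e_g^2) the orbital term is -0.4Δ₀ = -12980 cm⁻¹, with no excess pairing.
For low-spin the configuration is t2g^6 e_g^0: orbital energy -2.4 × 32450 = -77880 cm⁻¹, and 2 additional pairs relative to high-spin add 32090 cm⁻¹, giving -45790 cm⁻¹.
E(LS) − E(HS) = -45790 − (-12980) = -32810 cm⁻¹.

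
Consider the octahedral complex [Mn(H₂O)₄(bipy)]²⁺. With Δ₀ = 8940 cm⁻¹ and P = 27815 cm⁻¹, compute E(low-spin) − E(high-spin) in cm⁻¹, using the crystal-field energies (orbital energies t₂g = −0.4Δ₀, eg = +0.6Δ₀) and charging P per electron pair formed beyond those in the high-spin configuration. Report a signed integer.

Ligand charges: 4×(+0) from H₂O and 1×(+0) from bipy sum to +0; with overall charge +2, Mn is +2.
Mn is in group 7, so Mn²⁺ is d⁵ (7 − 2 = 5).
In the high-spin limit (t₂g³ eg²) the orbital term is 0.0Δ₀ = 0 cm⁻¹, with no excess pairing.
Low-spin: t₂g⁵ eg⁰, orbital CFSE = -2.0Δ₀ = -17880 cm⁻¹; plus 2 excess pairs × P = +55630 cm⁻¹; total 37750 cm⁻¹.
The difference is 37750 − (0) = 37750 cm⁻¹, so high-spin lies lower.

37750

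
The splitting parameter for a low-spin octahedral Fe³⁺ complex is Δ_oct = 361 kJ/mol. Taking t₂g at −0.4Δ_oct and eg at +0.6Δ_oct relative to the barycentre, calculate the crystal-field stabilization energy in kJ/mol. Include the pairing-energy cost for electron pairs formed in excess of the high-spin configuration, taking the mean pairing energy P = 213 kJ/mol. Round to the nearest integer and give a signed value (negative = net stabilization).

-296

Group 8 minus oxidation state +3 gives a d⁵ configuration for Fe³⁺.
The d⁵ electrons fill as t₂g⁵ eg⁰.
Orbital CFSE = 5(-0.4) + 0(0.6) = -2.0Δ_oct = -2.0 × 361 = -722 kJ/mol.
High-spin d⁵ would be t₂g³ eg² with 0 pairs; low-spin has 2, so 2 excess pairs cost +2P = +426 kJ/mol.
Net CFSE = -722 + 426 = -296 kJ/mol.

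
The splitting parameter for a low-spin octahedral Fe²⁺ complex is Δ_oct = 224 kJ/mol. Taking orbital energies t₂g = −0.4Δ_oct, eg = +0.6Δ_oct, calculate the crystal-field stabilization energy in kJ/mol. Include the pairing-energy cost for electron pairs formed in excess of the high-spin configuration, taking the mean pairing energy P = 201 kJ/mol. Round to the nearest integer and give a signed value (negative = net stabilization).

Fe²⁺: group 8, so d-count = 8 − 2 = 6.
Electron filling gives t₂g⁶ eg⁰.
Orbital CFSE = 6(-0.4) + 0(0.6) = -2.4Δ_oct = -2.4 × 224 = -538 kJ/mol.
High-spin d⁶ would be t₂g⁴ eg² with 1 pair; low-spin has 3, so 2 excess pairs cost +2P = +402 kJ/mol.
Combining: -538 + 402 = -136 kJ/mol.

-136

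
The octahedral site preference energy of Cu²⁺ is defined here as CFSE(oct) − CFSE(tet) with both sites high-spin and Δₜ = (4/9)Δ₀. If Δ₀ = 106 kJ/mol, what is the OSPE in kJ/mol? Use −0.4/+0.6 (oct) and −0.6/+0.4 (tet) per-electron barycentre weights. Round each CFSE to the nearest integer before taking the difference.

-45

Cu is in group 11, so Cu²⁺ is d⁹ (11 − 2 = 9).
Octahedral high-spin t2g^6 e_g^3: CFSE = -0.6 × 106 = -64 kJ/mol.
In a tetrahedral site the filling is e^4 t2^5: CFSE(tet) = -0.4Δₜ = -0.4 × (4/9)(106) = -19 kJ/mol.
OSPE = -64 − (-19) = -45 kJ/mol.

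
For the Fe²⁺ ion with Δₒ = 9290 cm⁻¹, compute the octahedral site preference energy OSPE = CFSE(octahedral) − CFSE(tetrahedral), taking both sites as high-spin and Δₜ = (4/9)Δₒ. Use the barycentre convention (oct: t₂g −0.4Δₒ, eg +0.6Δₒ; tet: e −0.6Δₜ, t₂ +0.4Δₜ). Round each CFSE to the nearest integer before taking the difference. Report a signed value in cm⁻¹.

Fe is in group 8, so Fe²⁺ is d⁶ (8 − 2 = 6).
Octahedral (high-spin): t₂g⁴ eg², CFSE = 4(−0.4) + 2(+0.6) = -0.4Δₒ = -0.4 × 9290 = -3716 cm⁻¹.
Tetrahedral e³ t₂³ gives -0.6Δₜ = -0.6 × (4/9) × 9290 = -2477 cm⁻¹.
OSPE = -3716 − (-2477) = -1239 cm⁻¹.

-1239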